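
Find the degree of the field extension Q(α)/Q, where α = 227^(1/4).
[Q(α):Q] = 4

α is a root of x^4 - 227. By Eisenstein's criterion at the prime p = 227 (which divides the constant term 227 but p^2 = 51529 does not, since 227 is squarefree), x^4 - 227 is irreducible over Q. Hence [Q(α):Q] = 4.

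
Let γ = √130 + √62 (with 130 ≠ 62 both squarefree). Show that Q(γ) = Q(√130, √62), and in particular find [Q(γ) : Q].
[Q(γ) : Q] = 4 (equivalently, Q(γ) = Q(√130, √62))

Obviously Q(γ) ⊆ Q(√130, √62), and [Q(√130, √62):Q] = 4 (since 130, 62 are distinct squarefree integers > 1 with 8060 not a perfect square). To show equality we compute the minimal polynomial of γ. From γ = √130 + √62: γ^2 = 130 + 2√(8060) + 62 = 192 + 2√(8060), so γ^2 - 192 = 2√(8060); squaring, (γ^2 - 192)^2 = 4·8060, i.e. γ^4 - 384γ^2 + 36864 - 32240 = 0, i.e. γ^4 - 384γ^2 + 4624 = 0. So γ is a root of x^4 - 384x^2 + 4624. This polynomial is irreducible over Q: it has no rational root (each ±√130 ± √62 is irrational), and any factorization into two quadratics over Q would force √(8060) ∈ Q (pairing opposite roots) or √130, √62 ∈ Q (other pairings), all impossible. Hence [Q(γ):Q] = 4 = [Q(√130, √62):Q], so Q(γ) = Q(√130, √62).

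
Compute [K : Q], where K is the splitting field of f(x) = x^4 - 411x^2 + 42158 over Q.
[K : Q] = 4

Solving the quadratic in x^2: x^2 = (411 ± √(411^2 - 4·42158))/2 = (411 ± √289)/2 = (411 ± 17)/2, giving x^2 = 214 or x^2 = 197. So f(x) = (x^2 - 214)(x^2 - 197) and the roots of f are ±√214, ±√197. Hence the splitting field is K = Q(√214, √197). Since 214 and 197 are distinct squarefree integers > 1, their product 42158 is not a perfect square, so √197 ∉ Q(√214). By the tower law [K:Q] = [Q(√214,√197):Q(√214)] · [Q(√214):Q] = 2 · 2 = 4.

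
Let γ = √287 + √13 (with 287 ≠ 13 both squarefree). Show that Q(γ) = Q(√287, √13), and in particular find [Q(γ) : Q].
[Q(γ) : Q] = 4 (equivalently, Q(γ) = Q(√287, √13))

Obviously Q(γ) ⊆ Q(√287, √13), and [Q(√287, √13):Q] = 4 (since 287, 13 are distinct squarefree integers > 1 with 3731 not a perfect square). To show equality we compute the minimal polynomial of γ. From γ = √287 + √13: γ^2 = 287 + 2√(3731) + 13 = 300 + 2√(3731), so γ^2 - 300 = 2√(3731); squaring, (γ^2 - 300)^2 = 4·3731, i.e. γ^4 - 600γ^2 + 90000 - 14924 = 0, i.e. γ^4 - 600γ^2 + 75076 = 0. So γ is a root of x^4 - 600x^2 + 75076. This polynomial is irreducible over Q: it has no rational root (each ±√287 ± √13 is irrational), and any factorization into two quadratics over Q would force √(3731) ∈ Q (pairing opposite roots) or √287, √13 ∈ Q (other pairings), all impossible. Hence [Q(γ):Q] = 4 = [Q(√287, √13):Q], so Q(γ) = Q(√287, √13).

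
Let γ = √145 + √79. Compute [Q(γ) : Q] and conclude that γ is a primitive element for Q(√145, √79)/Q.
[Q(γ) : Q] = 4 (equivalently, Q(γ) = Q(√145, √79))

Obviously Q(γ) ⊆ Q(√145, √79), and [Q(√145, √79):Q] = 4 (since 145, 79 are distinct squarefree integers > 1 with 11455 not a perfect square). To show equality we compute the minimal polynomial of γ. From γ = √145 + √79: γ^2 = 145 + 2√(11455) + 79 = 224 + 2√(11455), so γ^2 - 224 = 2√(11455); squaring, (γ^2 - 224)^2 = 4·11455, i.e. γ^4 - 448γ^2 + 50176 - 45820 = 0, i.e. γ^4 - 448γ^2 + 4356 = 0. So γ is a root of x^4 - 448x^2 + 4356. This polynomial is irreducible over Q: it has no rational root (each ±√145 ± √79 is irrational), and any factorization into two quadratics over Q would force √(11455) ∈ Q (pairing opposite roots) or √145, √79 ∈ Q (other pairings), all impossible. Hence [Q(γ):Q] = 4 = [Q(√145, √79):Q], so Q(γ) = Q(√145, √79).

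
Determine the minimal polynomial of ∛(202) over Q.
m_α(x) = x^3 - 202

α satisfies α^3 = 202, so x^3 - 202 annihilates α. By the rational root test, a rational root p/q (in lowest terms) of x^3 - 202 would satisfy p^3 = 202 q^3, forcing q = 1 and p^3 = 202; but 202 is not a perfect cube, contradiction. A monic cubic over Q with no rational root is irreducible (any nontrivial factorization would include a linear factor). Hence x^3 - 202 is the minimal polynomial of α, and in particular [Q(α):Q] = 3.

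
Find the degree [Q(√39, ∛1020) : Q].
[Q(√39, ∛1020) : Q] = 6

Let L = Q(√39, ∛1020). Since Q(√39) ⊂ L and [Q(√39):Q] = 2, the tower law gives 2 | [L:Q]. Likewise Q(∛1020) ⊂ L with [Q(∛1020):Q] = 3 (because 1020 is not a perfect cube), so 3 | [L:Q]. As gcd(2,3) = 1, [L:Q] is divisible by 6. Conversely L is generated over Q by √39 and ∛1020, so [L:Q] ≤ 2·3 = 6. Therefore [Q(√39, ∛1020) : Q] = 6.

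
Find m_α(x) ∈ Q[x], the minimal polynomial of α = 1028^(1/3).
m_α(x) = x^3 - 1028

α satisfies α^3 = 1028, so x^3 - 1028 annihilates α. By the rational root test, a rational root p/q (in lowest terms) of x^3 - 1028 would satisfy p^3 = 1028 q^3, forcing q = 1 and p^3 = 1028; but 1028 is not a perfect cube, contradiction. A monic cubic over Q with no rational root is irreducible (any nontrivial factorization would include a linear factor). Hence x^3 - 1028 is the minimal polynomial of α, and in particular [Q(α):Q] = 3.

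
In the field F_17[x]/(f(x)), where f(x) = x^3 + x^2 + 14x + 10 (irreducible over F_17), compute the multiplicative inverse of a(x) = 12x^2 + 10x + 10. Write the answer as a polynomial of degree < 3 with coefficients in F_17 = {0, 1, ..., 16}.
a(x)^(-1) ≡ 15x^2 + x + 11 (mod f(x))

Since f is irreducible over F_17, F_17[x]/(f) is a field and a(x) ≠ 0 has an inverse. Apply the extended Euclidean algorithm to f(x) and a(x) in F_17[x]: f(x) = (10x + 13)·a(x) + (5x + 16);  a(x) = (16x + 12)·(5x + 16) + (5). The last nonzero remainder is the constant 5 = gcd(f, a) in F_17. Back-substituting through the division chain expresses 5 = s(x)·a(x) + t(x)·f(x) with s(x) ≡ 7x^2 + 5x + 4 (mod f), so (7x^2 + 5x + 4)·a(x) ≡ 5 (mod f). Multiplying by 5^(-1) ≡ 7 in F_17 gives a(x)^(-1) ≡ 7·(7x^2 + 5x + 4) ≡ 15x^2 + x + 11 (mod f). Check: (12x^2 + 10x + 10)·(15x^2 + x + 11) = 10x^4 + 9x^3 + 3x^2 + x + 8 ≡ 1 (mod x^3 + x^2 + 14x + 10).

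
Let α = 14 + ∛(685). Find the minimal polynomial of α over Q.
m_α(x) = x^3 - 42x^2 + 588x - 3429

Set β = α - 14 = ∛(685), so β^3 = 685. Then (α - 14)^3 - 685 = 0, i.e. α is a root of g(x) = (x - 14)^3 - 685 = x^3 - 42x^2 + 588x - 3429. Since g(x) = h(x - 14) where h(x) = x^3 - 685, and h is irreducible over Q (because 685 is not a perfect cube, so h has no rational root, and a monic cubic with no rational root is irreducible), g is also irreducible (irreducibility is preserved under the substitution x → x - 14). Hence m_α(x) = x^3 - 42x^2 + 588x - 3429.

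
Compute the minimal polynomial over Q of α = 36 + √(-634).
m_α(x) = x^2 - 72x + 1930

From α - 36 = √(-634), squaring gives (α - 36)^2 = -634, i.e. α^2 - 72α + 1296 = -634, so α^2 - 72α + 1930 = 0. The discriminant of x^2 - 72x + 1930 is (-72)^2 - 4·(1930) = 5184 - 7720 = -2536, and 4·(-634) is not a perfect square in Q since -634 is squarefree and ≠ 1. Hence x^2 - 72x + 1930 is irreducible over Q and is the minimal polynomial of α.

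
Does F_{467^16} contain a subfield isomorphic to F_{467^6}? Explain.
No: F_{467^6} is not a subfield of F_{467^16}

F_{p^m} embeds in F_{p^n} iff m | n. Here 6 ∤ 16 (since 16 = 2·6 + 4 with remainder 4 ≠ 0), so F_{467^6} is not a subfield of F_{467^16}. Equivalently: if it were, the tower law would give 6 = [F_{467^6}:F_467] dividing [F_{467^16}:F_467] = 16, contradiction.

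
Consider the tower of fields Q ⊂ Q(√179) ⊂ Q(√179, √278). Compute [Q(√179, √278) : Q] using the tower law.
[Q(√179, √278) : Q] = 4

[Q(√179):Q] = 2 (min poly x^2 - 179, irreducible since 179 is squarefree > 1). For the top step, suppose √278 ∈ Q(√179), say √278 = c + d√179 with c, d ∈ Q. Squaring: 278 = c^2 + 179d^2 + 2cd√179. Since √179 ∉ Q this forces 2cd = 0. If d = 0 then √278 = c ∈ Q, contradicting 278 squarefree > 1. If c = 0 then 278 = 179d^2, so 179·278 = (179d)^2 is a perfect square in Q — but 179·278 = 49762 is not a perfect square (since 179 and 278 are distinct squarefree integers). Contradiction. Hence √278 ∉ Q(√179), so x^2 - 278 stays irreducible over Q(√179) and [Q(√179, √278) : Q(√179)] = 2. By the tower law, [Q(√179, √278) : Q] = 2 · 2 = 4.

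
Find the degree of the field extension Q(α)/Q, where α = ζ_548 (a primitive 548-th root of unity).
[Q(α):Q] = 272

The minimal polynomial of ζ_548 over Q is the 548-th cyclotomic polynomial Φ_548(x), which is irreducible over Q and has degree φ(548) = 272. Hence [Q(α):Q] = φ(548) = 272.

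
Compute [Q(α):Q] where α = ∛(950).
[Q(α):Q] = 3

The minimal polynomial of α is x^3 - 950, irreducible over Q since 950 is not a perfect cube (so x^3 - 950 has no rational root). Hence [Q(α):Q] = deg(m_α) = 3.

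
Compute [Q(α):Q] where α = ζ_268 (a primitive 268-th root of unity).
[Q(α):Q] = 132

The minimal polynomial of ζ_268 over Q is the 268-th cyclotomic polynomial Φ_268(x), which is irreducible over Q and has degree φ(268) = 132. Hence [Q(α):Q] = φ(268) = 132.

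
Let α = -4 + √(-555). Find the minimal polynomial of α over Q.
m_α(x) = x^2 + 8x + 571

From α + 4 = √(-555), squaring gives (α + 4)^2 = -555, i.e. α^2 + 8α + 16 = -555, so α^2 + 8α + 571 = 0. The discriminant of x^2 + 8x + 571 is (8)^2 - 4·(571) = 64 - 2284 = -2220, and 4·(-555) is not a perfect square in Q since -555 is squarefree and ≠ 1. Hence x^2 + 8x + 571 is irreducible over Q and is the minimal polynomial of α.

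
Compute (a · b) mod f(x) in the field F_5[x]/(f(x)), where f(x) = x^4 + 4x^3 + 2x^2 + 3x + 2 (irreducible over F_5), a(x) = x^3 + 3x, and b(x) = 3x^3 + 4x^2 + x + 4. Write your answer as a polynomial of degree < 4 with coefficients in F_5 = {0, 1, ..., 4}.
a · b ≡ 4x^3 + 4x^2 + 3 (mod f(x))

Multiply in F_5[x]: a(x)·b(x) = (x^3 + 3x)·(3x^3 + 4x^2 + x + 4) = 3x^6 + 4x^5 + x^3 + 3x^2 + 2x. This has degree ≥ 4, so divide by f(x) over F_5: 3x^6 + 4x^5 + x^3 + 3x^2 + 2x = (3x^2 + 2x + 1)·(x^4 + 4x^3 + 2x^2 + 3x + 2) + (4x^3 + 4x^2 + 3). Hence a·b ≡ 4x^3 + 4x^2 + 3 (mod f). (F_5[x]/(f) is a field with 5^4 = 625 elements since f is irreducible of degree 4.)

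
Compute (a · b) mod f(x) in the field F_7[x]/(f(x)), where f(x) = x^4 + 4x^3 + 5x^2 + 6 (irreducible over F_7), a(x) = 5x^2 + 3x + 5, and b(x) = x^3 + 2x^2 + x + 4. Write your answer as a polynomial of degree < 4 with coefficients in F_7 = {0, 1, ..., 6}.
a · b ≡ 5x^3 + 5x^2 + x + 6 (mod f(x))

Multiply in F_7[x]: a(x)·b(x) = (5x^2 + 3x + 5)·(x^3 + 2x^2 + x + 4) = 5x^5 + 6x^4 + 2x^3 + 5x^2 + 3x + 6. This has degree ≥ 4, so divide by f(x) over F_7: 5x^5 + 6x^4 + 2x^3 + 5x^2 + 3x + 6 = (5x)·(x^4 + 4x^3 + 5x^2 + 6) + (5x^3 + 5x^2 + x + 6). Hence a·b ≡ 5x^3 + 5x^2 + x + 6 (mod f). (F_7[x]/(f) is a field with 7^4 = 2401 elements since f is irreducible of degree 4.)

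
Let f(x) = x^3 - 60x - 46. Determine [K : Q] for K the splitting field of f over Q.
[K : Q] = 6

By the rational root test, any rational root of the monic integer polynomial f(x) = x^3 - 60x - 46 must be an integer dividing the constant term -46, i.e. one of ±{1, 2, 23, 46}. Evaluating: f(1) = -105, f(-1) = 13, f(2) = -158, f(-2) = 66, f(23) = 10741, f(-23) = -10833, f(46) = 94530, f(-46) = -94622; none is 0, so f has no rational root and is therefore irreducible over Q (a cubic with no linear factor over a field is irreducible). For an irreducible cubic, the Galois group is A_3 or S_3 according as the discriminant disc(f) = -4a^3 - 27b^2 = -4·(-60)^3 - 27·(-46)^2 = 806868 is or is not a square in Q. Here disc(f) = 806868 is not a perfect square in Q, so the Galois group of f over Q is not contained in A_3 and must be all of S_3. The splitting field has degree |S_3| = 6 over Q, so [K : Q] = 6.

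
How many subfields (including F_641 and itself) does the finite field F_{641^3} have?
F_{641^3} has 2 subfields

The subfields of F_{p^n} are exactly the fields F_{p^d} for d | n (each is the fixed field of the unique index-d subgroup of Gal(F_{p^n}/F_p) ≅ Z/nZ). The divisors of n = 3 are {1, 3}, giving 2 subfields: F_{641^1}, F_{641^3}.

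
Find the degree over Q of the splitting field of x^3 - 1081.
[K : Q] = 6

The roots of x^3 - 1081 are ∛1081, ω∛1081, ω^2∛1081 where ω = e^(2πi/3) is a primitive cube root of unity, so K = Q(∛1081, ω). Now [Q(∛1081):Q] = 3 (since 1081 is not a perfect cube, x^3 - 1081 is irreducible) and [Q(ω):Q] = 2. Both 2 and 3 divide [K:Q], and [K:Q] ≤ 3·2 = 6, so [K:Q] = 6. (Equivalently: Q(∛1081) ⊂ R but ω ∉ R, so [K : Q(∛1081)] = 2.)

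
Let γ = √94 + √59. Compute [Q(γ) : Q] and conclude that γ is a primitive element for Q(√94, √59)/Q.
[Q(γ) : Q] = 4 (equivalently, Q(γ) = Q(√94, √59))

Obviously Q(γ) ⊆ Q(√94, √59), and [Q(√94, √59):Q] = 4 (since 94, 59 are distinct squarefree integers > 1 with 5546 not a perfect square). To show equality we compute the minimal polynomial of γ. From γ = √94 + √59: γ^2 = 94 + 2√(5546) + 59 = 153 + 2√(5546), so γ^2 - 153 = 2√(5546); squaring, (γ^2 - 153)^2 = 4·5546, i.e. γ^4 - 306γ^2 + 23409 - 22184 = 0, i.e. γ^4 - 306γ^2 + 1225 = 0. So γ is a root of x^4 - 306x^2 + 1225. This polynomial is irreducible over Q: it has no rational root (each ±√94 ± √59 is irrational), and any factorization into two quadratics over Q would force √(5546) ∈ Q (pairing opposite roots) or √94, √59 ∈ Q (other pairings), all impossible. Hence [Q(γ):Q] = 4 = [Q(√94, √59):Q], so Q(γ) = Q(√94, √59).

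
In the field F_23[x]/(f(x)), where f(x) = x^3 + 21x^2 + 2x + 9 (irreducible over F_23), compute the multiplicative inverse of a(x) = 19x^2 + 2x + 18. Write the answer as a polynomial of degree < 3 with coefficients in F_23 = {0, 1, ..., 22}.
a(x)^(-1) ≡ 18x + 19 (mod f(x))

Since f is irreducible over F_23, F_23[x]/(f) is a field and a(x) ≠ 0 has an inverse. Apply the extended Euclidean algorithm to f(x) and a(x) in F_23[x]: f(x) = (17x + 9)·a(x) + (8). The last nonzero remainder is the constant 8 = gcd(f, a) in F_23. Back-substituting through the division chain expresses 8 = s(x)·a(x) + t(x)·f(x) with s(x) ≡ 6x + 14 (mod f), so (6x + 14)·a(x) ≡ 8 (mod f). Multiplying by 8^(-1) ≡ 3 in F_23 gives a(x)^(-1) ≡ 3·(6x + 14) ≡ 18x + 19 (mod f). Check: (19x^2 + 2x + 18)·(18x + 19) = 20x^3 + 6x^2 + 17x + 20 ≡ 1 (mod x^3 + 21x^2 + 2x + 9).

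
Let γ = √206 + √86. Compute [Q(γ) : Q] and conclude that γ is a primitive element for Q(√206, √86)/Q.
[Q(γ) : Q] = 4 (equivalently, Q(γ) = Q(√206, √86))

Obviously Q(γ) ⊆ Q(√206, √86), and [Q(√206, √86):Q] = 4 (since 206, 86 are distinct squarefree integers > 1 with 17716 not a perfect square). To show equality we compute the minimal polynomial of γ. From γ = √206 + √86: γ^2 = 206 + 2√(17716) + 86 = 292 + 2√(17716), so γ^2 - 292 = 2√(17716); squaring, (γ^2 - 292)^2 = 4·17716, i.e. γ^4 - 584γ^2 + 85264 - 70864 = 0, i.e. γ^4 - 584γ^2 + 14400 = 0. So γ is a root of x^4 - 584x^2 + 14400. This polynomial is irreducible over Q: it has no rational root (each ±√206 ± √86 is irrational), and any factorization into two quadratics over Q would force √(17716) ∈ Q (pairing opposite roots) or √206, √86 ∈ Q (other pairings), all impossible. Hence [Q(γ):Q] = 4 = [Q(√206, √86):Q], so Q(γ) = Q(√206, √86).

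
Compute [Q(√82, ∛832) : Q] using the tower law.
[Q(√82, ∛832) : Q] = 6

Let L = Q(√82, ∛832). Since Q(√82) ⊂ L and [Q(√82):Q] = 2, the tower law gives 2 | [L:Q]. Likewise Q(∛832) ⊂ L with [Q(∛832):Q] = 3 (because 832 is not a perfect cube), so 3 | [L:Q]. As gcd(2,3) = 1, [L:Q] is divisible by 6. Conversely L is generated over Q by √82 and ∛832, so [L:Q] ≤ 2·3 = 6. Therefore [Q(√82, ∛832) : Q] = 6.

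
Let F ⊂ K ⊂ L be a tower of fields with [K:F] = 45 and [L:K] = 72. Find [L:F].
[L:F] = 3240

The tower law says that for any tower of field extensions F ⊂ K ⊂ L with finite degrees, [L:F] = [L:K] · [K:F]. Here this gives [L:F] = 72 · 45 = 3240.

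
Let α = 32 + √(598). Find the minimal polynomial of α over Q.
m_α(x) = x^2 - 64x + 426

From α - 32 = √(598), squaring gives (α - 32)^2 = 598, i.e. α^2 - 64α + 1024 = 598, so α^2 - 64α + 426 = 0. The discriminant of x^2 - 64x + 426 is (-64)^2 - 4·(426) = 4096 - 1704 = 2392, and 4·(598) is not a perfect square in Q since 598 is squarefree and ≠ 1. Hence x^2 - 64x + 426 is irreducible over Q and is the minimal polynomial of α.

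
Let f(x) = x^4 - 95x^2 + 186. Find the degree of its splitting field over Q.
[K : Q] = 4

Solving the quadratic in x^2: x^2 = (95 ± √(95^2 - 4·186))/2 = (95 ± √8281)/2 = (95 ± 91)/2, giving x^2 = 2 or x^2 = 93. So f(x) = (x^2 - 2)(x^2 - 93) and the roots of f are ±√2, ±√93. Hence the splitting field is K = Q(√2, √93). Since 2 and 93 are distinct squarefree integers > 1, their product 186 is not a perfect square, so √93 ∉ Q(√2). By the tower law [K:Q] = [Q(√2,√93):Q(√2)] · [Q(√2):Q] = 2 · 2 = 4.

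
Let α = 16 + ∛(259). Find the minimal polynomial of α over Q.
m_α(x) = x^3 - 48x^2 + 768x - 4355

Set β = α - 16 = ∛(259), so β^3 = 259. Then (α - 16)^3 - 259 = 0, i.e. α is a root of g(x) = (x - 16)^3 - 259 = x^3 - 48x^2 + 768x - 4355. Since g(x) = h(x - 16) where h(x) = x^3 - 259, and h is irreducible over Q (because 259 is not a perfect cube, so h has no rational root, and a monic cubic with no rational root is irreducible), g is also irreducible (irreducibility is preserved under the substitution x → x - 16). Hence m_α(x) = x^3 - 48x^2 + 768x - 4355.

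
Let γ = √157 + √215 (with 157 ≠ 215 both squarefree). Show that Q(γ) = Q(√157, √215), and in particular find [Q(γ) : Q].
[Q(γ) : Q] = 4 (equivalently, Q(γ) = Q(√157, √215))

Obviously Q(γ) ⊆ Q(√157, √215), and [Q(√157, √215):Q] = 4 (since 157, 215 are distinct squarefree integers > 1 with 33755 not a perfect square). To show equality we compute the minimal polynomial of γ. From γ = √157 + √215: γ^2 = 157 + 2√(33755) + 215 = 372 + 2√(33755), so γ^2 - 372 = 2√(33755); squaring, (γ^2 - 372)^2 = 4·33755, i.e. γ^4 - 744γ^2 + 138384 - 135020 = 0, i.e. γ^4 - 744γ^2 + 3364 = 0. So γ is a root of x^4 - 744x^2 + 3364. This polynomial is irreducible over Q: it has no rational root (each ±√157 ± √215 is irrational), and any factorization into two quadratics over Q would force √(33755) ∈ Q (pairing opposite roots) or √157, √215 ∈ Q (other pairings), all impossible. Hence [Q(γ):Q] = 4 = [Q(√157, √215):Q], so Q(γ) = Q(√157, √215).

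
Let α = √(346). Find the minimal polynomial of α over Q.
m_α(x) = x^2 - 346

α satisfies α^2 - 346 = 0, so x^2 - 346 annihilates α. Since d = 346 is squarefree and ≠ 1, it is not a perfect square in Q, so x^2 - 346 has no rational root and is therefore irreducible over Q (a degree-2 polynomial over a field is irreducible iff it has no root). Hence m_α(x) = x^2 - 346.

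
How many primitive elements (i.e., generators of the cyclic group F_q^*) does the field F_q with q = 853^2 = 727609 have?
There are φ(727608) = 201600 primitive elements

F_q^* is cyclic of order q - 1 = 727608. A cyclic group of order m has exactly φ(m) generators. Here m = 727608 = 2^3 · 3 · 7 · 61 · 71, so the number of primitive elements is φ(727608) = 201600.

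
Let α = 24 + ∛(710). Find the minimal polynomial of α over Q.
m_α(x) = x^3 - 72x^2 + 1728x - 14534

Set β = α - 24 = ∛(710), so β^3 = 710. Then (α - 24)^3 - 710 = 0, i.e. α is a root of g(x) = (x - 24)^3 - 710 = x^3 - 72x^2 + 1728x - 14534. Since g(x) = h(x - 24) where h(x) = x^3 - 710, and h is irreducible over Q (because 710 is not a perfect cube, so h has no rational root, and a monic cubic with no rational root is irreducible), g is also irreducible (irreducibility is preserved under the substitution x → x - 24). Hence m_α(x) = x^3 - 72x^2 + 1728x - 14534.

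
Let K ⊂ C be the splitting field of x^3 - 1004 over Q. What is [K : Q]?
[K : Q] = 6

The roots of x^3 - 1004 are ∛1004, ω∛1004, ω^2∛1004 where ω = e^(2πi/3) is a primitive cube root of unity, so K = Q(∛1004, ω). Now [Q(∛1004):Q] = 3 (since 1004 is not a perfect cube, x^3 - 1004 is irreducible) and [Q(ω):Q] = 2. Both 2 and 3 divide [K:Q], and [K:Q] ≤ 3·2 = 6, so [K:Q] = 6. (Equivalently: Q(∛1004) ⊂ R but ω ∉ R, so [K : Q(∛1004)] = 2.)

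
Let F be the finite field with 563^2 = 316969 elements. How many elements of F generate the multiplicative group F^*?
There are φ(316968) = 103040 primitive elements

F_q^* is cyclic of order q - 1 = 316968. A cyclic group of order m has exactly φ(m) generators. Here m = 316968 = 2^3 · 3 · 47 · 281, so the number of primitive elements is φ(316968) = 103040.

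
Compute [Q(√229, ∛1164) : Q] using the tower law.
[Q(√229, ∛1164) : Q] = 6

Let L = Q(√229, ∛1164). Since Q(√229) ⊂ L and [Q(√229):Q] = 2, the tower law gives 2 | [L:Q]. Likewise Q(∛1164) ⊂ L with [Q(∛1164):Q] = 3 (because 1164 is not a perfect cube), so 3 | [L:Q]. As gcd(2,3) = 1, [L:Q] is divisible by 6. Conversely L is generated over Q by √229 and ∛1164, so [L:Q] ≤ 2·3 = 6. Therefore [Q(√229, ∛1164) : Q] = 6.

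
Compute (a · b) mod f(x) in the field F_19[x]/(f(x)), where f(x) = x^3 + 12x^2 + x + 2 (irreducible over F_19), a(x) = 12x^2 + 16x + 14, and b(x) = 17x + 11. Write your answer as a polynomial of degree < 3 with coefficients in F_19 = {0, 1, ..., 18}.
a · b ≡ 8x^2 + x + 12 (mod f(x))

Multiply in F_19[x]: a(x)·b(x) = (12x^2 + 16x + 14)·(17x + 11) = 14x^3 + 5x^2 + 15x + 2. This has degree ≥ 3, so divide by f(x) over F_19: 14x^3 + 5x^2 + 15x + 2 = (14)·(x^3 + 12x^2 + x + 2) + (8x^2 + x + 12). Hence a·b ≡ 8x^2 + x + 12 (mod f). (F_19[x]/(f) is a field with 19^3 = 6859 elements since f is irreducible of degree 3.)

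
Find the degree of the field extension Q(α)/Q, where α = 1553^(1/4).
[Q(α):Q] = 4

α is a root of x^4 - 1553. By Eisenstein's criterion at the prime p = 1553 (which divides the constant term 1553 but p^2 = 2411809 does not, since 1553 is squarefree), x^4 - 1553 is irreducible over Q. Hence [Q(α):Q] = 4.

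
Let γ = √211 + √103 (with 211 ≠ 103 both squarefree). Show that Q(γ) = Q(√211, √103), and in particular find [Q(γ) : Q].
[Q(γ) : Q] = 4 (equivalently, Q(γ) = Q(√211, √103))

Obviously Q(γ) ⊆ Q(√211, √103), and [Q(√211, √103):Q] = 4 (since 211, 103 are distinct squarefree integers > 1 with 21733 not a perfect square). To show equality we compute the minimal polynomial of γ. From γ = √211 + √103: γ^2 = 211 + 2√(21733) + 103 = 314 + 2√(21733), so γ^2 - 314 = 2√(21733); squaring, (γ^2 - 314)^2 = 4·21733, i.e. γ^4 - 628γ^2 + 98596 - 86932 = 0, i.e. γ^4 - 628γ^2 + 11664 = 0. So γ is a root of x^4 - 628x^2 + 11664. This polynomial is irreducible over Q: it has no rational root (each ±√211 ± √103 is irrational), and any factorization into two quadratics over Q would force √(21733) ∈ Q (pairing opposite roots) or √211, √103 ∈ Q (other pairings), all impossible. Hence [Q(γ):Q] = 4 = [Q(√211, √103):Q], so Q(γ) = Q(√211, √103).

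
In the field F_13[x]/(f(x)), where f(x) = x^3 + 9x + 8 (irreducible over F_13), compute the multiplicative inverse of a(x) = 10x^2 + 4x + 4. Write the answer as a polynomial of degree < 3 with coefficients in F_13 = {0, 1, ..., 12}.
a(x)^(-1) ≡ 2x^2 + 9x + 11 (mod f(x))

Since f is irreducible over F_13, F_13[x]/(f) is a field and a(x) ≠ 0 has an inverse. Apply the extended Euclidean algorithm to f(x) and a(x) in F_13[x]: f(x) = (4x + 1)·a(x) + (2x + 4);  a(x) = (5x + 5)·(2x + 4) + (10). The last nonzero remainder is the constant 10 = gcd(f, a) in F_13. Back-substituting through the division chain expresses 10 = s(x)·a(x) + t(x)·f(x) with s(x) ≡ 7x^2 + 12x + 6 (mod f), so (7x^2 + 12x + 6)·a(x) ≡ 10 (mod f). Multiplying by 10^(-1) ≡ 4 in F_13 gives a(x)^(-1) ≡ 4·(7x^2 + 12x + 6) ≡ 2x^2 + 9x + 11 (mod f). Check: (10x^2 + 4x + 4)·(2x^2 + 9x + 11) = 7x^4 + 7x^3 + 11x^2 + 2x + 5 ≡ 1 (mod x^3 + 9x + 8).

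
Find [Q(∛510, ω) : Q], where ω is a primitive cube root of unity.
[Q(∛510, ω) : Q] = 6

[Q(∛510):Q] = 3 (min poly x^3 - 510, irreducible since 510 is not a perfect cube). [Q(ω):Q] = 2 (min poly x^2 + x + 1). Since Q(∛510) ⊂ R and ω ∉ R, we have ω ∉ Q(∛510), so x^2 + x + 1 remains irreducible over Q(∛510) and [Q(∛510, ω) : Q(∛510)] = 2. By the tower law, [Q(∛510, ω) : Q] = 3 · 2 = 6. (In fact Q(∛510, ω) is the splitting field of x^3 - 510 over Q.)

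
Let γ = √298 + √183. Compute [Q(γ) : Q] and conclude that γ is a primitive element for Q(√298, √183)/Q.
[Q(γ) : Q] = 4 (equivalently, Q(γ) = Q(√298, √183))

Obviously Q(γ) ⊆ Q(√298, √183), and [Q(√298, √183):Q] = 4 (since 298, 183 are distinct squarefree integers > 1 with 54534 not a perfect square). To show equality we compute the minimal polynomial of γ. From γ = √298 + √183: γ^2 = 298 + 2√(54534) + 183 = 481 + 2√(54534), so γ^2 - 481 = 2√(54534); squaring, (γ^2 - 481)^2 = 4·54534, i.e. γ^4 - 962γ^2 + 231361 - 218136 = 0, i.e. γ^4 - 962γ^2 + 13225 = 0. So γ is a root of x^4 - 962x^2 + 13225. This polynomial is irreducible over Q: it has no rational root (each ±√298 ± √183 is irrational), and any factorization into two quadratics over Q would force √(54534) ∈ Q (pairing opposite roots) or √298, √183 ∈ Q (other pairings), all impossible. Hence [Q(γ):Q] = 4 = [Q(√298, √183):Q], so Q(γ) = Q(√298, √183).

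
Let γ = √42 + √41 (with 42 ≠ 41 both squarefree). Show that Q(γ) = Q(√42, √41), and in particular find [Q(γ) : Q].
[Q(γ) : Q] = 4 (equivalently, Q(γ) = Q(√42, √41))

Obviously Q(γ) ⊆ Q(√42, √41), and [Q(√42, √41):Q] = 4 (since 42, 41 are distinct squarefree integers > 1 with 1722 not a perfect square). To show equality we compute the minimal polynomial of γ. From γ = √42 + √41: γ^2 = 42 + 2√(1722) + 41 = 83 + 2√(1722), so γ^2 - 83 = 2√(1722); squaring, (γ^2 - 83)^2 = 4·1722, i.e. γ^4 - 166γ^2 + 6889 - 6888 = 0, i.e. γ^4 - 166γ^2 + 1 = 0. So γ is a root of x^4 - 166x^2 + 1. This polynomial is irreducible over Q: it has no rational root (each ±√42 ± √41 is irrational), and any factorization into two quadratics over Q would force √(1722) ∈ Q (pairing opposite roots) or √42, √41 ∈ Q (other pairings), all impossible. Hence [Q(γ):Q] = 4 = [Q(√42, √41):Q], so Q(γ) = Q(√42, √41).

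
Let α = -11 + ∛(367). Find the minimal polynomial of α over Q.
m_α(x) = x^3 + 33x^2 + 363x + 964

Set β = α + 11 = ∛(367), so β^3 = 367. Then (α + 11)^3 - 367 = 0, i.e. α is a root of g(x) = (x + 11)^3 - 367 = x^3 + 33x^2 + 363x + 964. Since g(x) = h(x + 11) where h(x) = x^3 - 367, and h is irreducible over Q (because 367 is not a perfect cube, so h has no rational root, and a monic cubic with no rational root is irreducible), g is also irreducible (irreducibility is preserved under the substitution x → x + 11). Hence m_α(x) = x^3 + 33x^2 + 363x + 964.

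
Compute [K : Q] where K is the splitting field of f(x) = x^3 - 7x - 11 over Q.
[K : Q] = 6

By the rational root test, any rational root of the monic integer polynomial f(x) = x^3 - 7x - 11 must be an integer dividing the constant term -11, i.e. one of ±{1, 11}. Evaluating: f(1) = -17, f(-1) = -5, f(11) = 1243, f(-11) = -1265; none is 0, so f has no rational root and is therefore irreducible over Q (a cubic with no linear factor over a field is irreducible). For an irreducible cubic, the Galois group is A_3 or S_3 according as the discriminant disc(f) = -4a^3 - 27b^2 = -4·(-7)^3 - 27·(-11)^2 = -1895 is or is not a square in Q. Here disc(f) = -1895 is not a perfect square in Q, so the Galois group of f over Q is not contained in A_3 and must be all of S_3. The splitting field has degree |S_3| = 6 over Q, so [K : Q] = 6.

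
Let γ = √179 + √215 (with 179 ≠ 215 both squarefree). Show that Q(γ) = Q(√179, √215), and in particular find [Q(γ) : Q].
[Q(γ) : Q] = 4 (equivalently, Q(γ) = Q(√179, √215))

Obviously Q(γ) ⊆ Q(√179, √215), and [Q(√179, √215):Q] = 4 (since 179, 215 are distinct squarefree integers > 1 with 38485 not a perfect square). To show equality we compute the minimal polynomial of γ. From γ = √179 + √215: γ^2 = 179 + 2√(38485) + 215 = 394 + 2√(38485), so γ^2 - 394 = 2√(38485); squaring, (γ^2 - 394)^2 = 4·38485, i.e. γ^4 - 788γ^2 + 155236 - 153940 = 0, i.e. γ^4 - 788γ^2 + 1296 = 0. So γ is a root of x^4 - 788x^2 + 1296. This polynomial is irreducible over Q: it has no rational root (each ±√179 ± √215 is irrational), and any factorization into two quadratics over Q would force √(38485) ∈ Q (pairing opposite roots) or √179, √215 ∈ Q (other pairings), all impossible. Hence [Q(γ):Q] = 4 = [Q(√179, √215):Q], so Q(γ) = Q(√179, √215).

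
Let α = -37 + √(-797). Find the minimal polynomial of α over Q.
m_α(x) = x^2 + 74x + 2166

From α + 37 = √(-797), squaring gives (α + 37)^2 = -797, i.e. α^2 + 74α + 1369 = -797, so α^2 + 74α + 2166 = 0. The discriminant of x^2 + 74x + 2166 is (74)^2 - 4·(2166) = 5476 - 8664 = -3188, and 4·(-797) is not a perfect square in Q since -797 is squarefree and ≠ 1. Hence x^2 + 74x + 2166 is irreducible over Q and is the minimal polynomial of α.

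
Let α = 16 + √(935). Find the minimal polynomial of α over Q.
m_α(x) = x^2 - 32x - 679

From α - 16 = √(935), squaring gives (α - 16)^2 = 935, i.e. α^2 - 32α + 256 = 935, so α^2 - 32α - 679 = 0. The discriminant of x^2 - 32x - 679 is (-32)^2 - 4·(-679) = 1024 + 2716 = 3740, and 4·(935) is not a perfect square in Q since 935 is squarefree and ≠ 1. Hence x^2 - 32x - 679 is irreducible over Q and is the minimal polynomial of α.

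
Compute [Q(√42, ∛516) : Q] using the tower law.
[Q(√42, ∛516) : Q] = 6

Let L = Q(√42, ∛516). Since Q(√42) ⊂ L and [Q(√42):Q] = 2, the tower law gives 2 | [L:Q]. Likewise Q(∛516) ⊂ L with [Q(∛516):Q] = 3 (because 516 is not a perfect cube), so 3 | [L:Q]. As gcd(2,3) = 1, [L:Q] is divisible by 6. Conversely L is generated over Q by √42 and ∛516, so [L:Q] ≤ 2·3 = 6. Therefore [Q(√42, ∛516) : Q] = 6.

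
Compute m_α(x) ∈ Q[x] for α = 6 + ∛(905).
m_α(x) = x^3 - 18x^2 + 108x - 1121

Set β = α - 6 = ∛(905), so β^3 = 905. Then (α - 6)^3 - 905 = 0, i.e. α is a root of g(x) = (x - 6)^3 - 905 = x^3 - 18x^2 + 108x - 1121. Since g(x) = h(x - 6) where h(x) = x^3 - 905, and h is irreducible over Q (because 905 is not a perfect cube, so h has no rational root, and a monic cubic with no rational root is irreducible), g is also irreducible (irreducibility is preserved under the substitution x → x - 6). Hence m_α(x) = x^3 - 18x^2 + 108x - 1121.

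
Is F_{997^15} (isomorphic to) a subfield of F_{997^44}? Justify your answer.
No: F_{997^15} is not a subfield of F_{997^44}

F_{p^m} embeds in F_{p^n} iff m | n. Here 15 ∤ 44 (since 44 = 2·15 + 14 with remainder 14 ≠ 0), so F_{997^15} is not a subfield of F_{997^44}. Equivalently: if it were, the tower law would give 15 = [F_{997^15}:F_997] dividing [F_{997^44}:F_997] = 44, contradiction.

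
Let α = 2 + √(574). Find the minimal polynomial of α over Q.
m_α(x) = x^2 - 4x - 570

From α - 2 = √(574), squaring gives (α - 2)^2 = 574, i.e. α^2 - 4α + 4 = 574, so α^2 - 4α - 570 = 0. The discriminant of x^2 - 4x - 570 is (-4)^2 - 4·(-570) = 16 + 2280 = 2296, and 4·(574) is not a perfect square in Q since 574 is squarefree and ≠ 1. Hence x^2 - 4x - 570 is irreducible over Q and is the minimal polynomial of α.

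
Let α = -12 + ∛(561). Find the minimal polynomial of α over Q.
m_α(x) = x^3 + 36x^2 + 432x + 1167

Set β = α + 12 = ∛(561), so β^3 = 561. Then (α + 12)^3 - 561 = 0, i.e. α is a root of g(x) = (x + 12)^3 - 561 = x^3 + 36x^2 + 432x + 1167. Since g(x) = h(x + 12) where h(x) = x^3 - 561, and h is irreducible over Q (because 561 is not a perfect cube, so h has no rational root, and a monic cubic with no rational root is irreducible), g is also irreducible (irreducibility is preserved under the substitution x → x + 12). Hence m_α(x) = x^3 + 36x^2 + 432x + 1167.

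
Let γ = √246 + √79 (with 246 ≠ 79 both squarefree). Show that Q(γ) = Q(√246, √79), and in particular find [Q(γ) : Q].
[Q(γ) : Q] = 4 (equivalently, Q(γ) = Q(√246, √79))

Obviously Q(γ) ⊆ Q(√246, √79), and [Q(√246, √79):Q] = 4 (since 246, 79 are distinct squarefree integers > 1 with 19434 not a perfect square). To show equality we compute the minimal polynomial of γ. From γ = √246 + √79: γ^2 = 246 + 2√(19434) + 79 = 325 + 2√(19434), so γ^2 - 325 = 2√(19434); squaring, (γ^2 - 325)^2 = 4·19434, i.e. γ^4 - 650γ^2 + 105625 - 77736 = 0, i.e. γ^4 - 650γ^2 + 27889 = 0. So γ is a root of x^4 - 650x^2 + 27889. This polynomial is irreducible over Q: it has no rational root (each ±√246 ± √79 is irrational), and any factorization into two quadratics over Q would force √(19434) ∈ Q (pairing opposite roots) or √246, √79 ∈ Q (other pairings), all impossible. Hence [Q(γ):Q] = 4 = [Q(√246, √79):Q], so Q(γ) = Q(√246, √79).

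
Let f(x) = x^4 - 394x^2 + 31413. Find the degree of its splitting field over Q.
[K : Q] = 4

Solving the quadratic in x^2: x^2 = (394 ± √(394^2 - 4·31413))/2 = (394 ± √29584)/2 = (394 ± 172)/2, giving x^2 = 283 or x^2 = 111. So f(x) = (x^2 - 283)(x^2 - 111) and the roots of f are ±√283, ±√111. Hence the splitting field is K = Q(√283, √111). Since 283 and 111 are distinct squarefree integers > 1, their product 31413 is not a perfect square, so √111 ∉ Q(√283). By the tower law [K:Q] = [Q(√283,√111):Q(√283)] · [Q(√283):Q] = 2 · 2 = 4.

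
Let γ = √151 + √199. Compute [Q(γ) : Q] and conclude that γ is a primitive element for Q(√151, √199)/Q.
[Q(γ) : Q] = 4 (equivalently, Q(γ) = Q(√151, √199))

Obviously Q(γ) ⊆ Q(√151, √199), and [Q(√151, √199):Q] = 4 (since 151, 199 are distinct squarefree integers > 1 with 30049 not a perfect square). To show equality we compute the minimal polynomial of γ. From γ = √151 + √199: γ^2 = 151 + 2√(30049) + 199 = 350 + 2√(30049), so γ^2 - 350 = 2√(30049); squaring, (γ^2 - 350)^2 = 4·30049, i.e. γ^4 - 700γ^2 + 122500 - 120196 = 0, i.e. γ^4 - 700γ^2 + 2304 = 0. So γ is a root of x^4 - 700x^2 + 2304. This polynomial is irreducible over Q: it has no rational root (each ±√151 ± √199 is irrational), and any factorization into two quadratics over Q would force √(30049) ∈ Q (pairing opposite roots) or √151, √199 ∈ Q (other pairings), all impossible. Hence [Q(γ):Q] = 4 = [Q(√151, √199):Q], so Q(γ) = Q(√151, √199).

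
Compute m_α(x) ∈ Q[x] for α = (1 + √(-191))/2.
m_α(x) = x^2 - x + 48

From 2α - 1 = √(-191), squaring gives (2α - 1)^2 = -191, i.e. 4α^2 - 4α + 1 = -191, so α^2 - α + (1 + 191)/4 = 0. Since -191 ≡ 1 (mod 4), (1 + 191)/4 = 48 ∈ Z. The polynomial x^2 - x + 48 has discriminant 1 - 4·(48) = -191, which is not a perfect square in Q (d = -191 is squarefree and ≠ 1), so x^2 - x + 48 is irreducible over Q. It is the minimal polynomial of α.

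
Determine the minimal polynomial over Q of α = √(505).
m_α(x) = x^2 - 505

α satisfies α^2 - 505 = 0, so x^2 - 505 annihilates α. Since d = 505 is squarefree and ≠ 1, it is not a perfect square in Q, so x^2 - 505 has no rational root and is therefore irreducible over Q (a degree-2 polynomial over a field is irreducible iff it has no root). Hence m_α(x) = x^2 - 505.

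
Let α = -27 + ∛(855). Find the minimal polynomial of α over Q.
m_α(x) = x^3 + 81x^2 + 2187x + 18828

Set β = α + 27 = ∛(855), so β^3 = 855. Then (α + 27)^3 - 855 = 0, i.e. α is a root of g(x) = (x + 27)^3 - 855 = x^3 + 81x^2 + 2187x + 18828. Since g(x) = h(x + 27) where h(x) = x^3 - 855, and h is irreducible over Q (because 855 is not a perfect cube, so h has no rational root, and a monic cubic with no rational root is irreducible), g is also irreducible (irreducibility is preserved under the substitution x → x + 27). Hence m_α(x) = x^3 + 81x^2 + 2187x + 18828.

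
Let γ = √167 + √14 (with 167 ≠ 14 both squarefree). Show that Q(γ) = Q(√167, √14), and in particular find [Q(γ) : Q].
[Q(γ) : Q] = 4 (equivalently, Q(γ) = Q(√167, √14))

Obviously Q(γ) ⊆ Q(√167, √14), and [Q(√167, √14):Q] = 4 (since 167, 14 are distinct squarefree integers > 1 with 2338 not a perfect square). To show equality we compute the minimal polynomial of γ. From γ = √167 + √14: γ^2 = 167 + 2√(2338) + 14 = 181 + 2√(2338), so γ^2 - 181 = 2√(2338); squaring, (γ^2 - 181)^2 = 4·2338, i.e. γ^4 - 362γ^2 + 32761 - 9352 = 0, i.e. γ^4 - 362γ^2 + 23409 = 0. So γ is a root of x^4 - 362x^2 + 23409. This polynomial is irreducible over Q: it has no rational root (each ±√167 ± √14 is irrational), and any factorization into two quadratics over Q would force √(2338) ∈ Q (pairing opposite roots) or √167, √14 ∈ Q (other pairings), all impossible. Hence [Q(γ):Q] = 4 = [Q(√167, √14):Q], so Q(γ) = Q(√167, √14).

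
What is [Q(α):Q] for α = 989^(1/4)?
[Q(α):Q] = 4

α is a root of x^4 - 989. By Eisenstein's criterion at the prime p = 23 (which divides the constant term 989 but p^2 = 529 does not, since 989 is squarefree), x^4 - 989 is irreducible over Q. Hence [Q(α):Q] = 4.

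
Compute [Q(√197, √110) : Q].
[Q(√197, √110) : Q] = 4

[Q(√197):Q] = 2 (min poly x^2 - 197, irreducible since 197 is squarefree > 1). For the top step, suppose √110 ∈ Q(√197), say √110 = c + d√197 with c, d ∈ Q. Squaring: 110 = c^2 + 197d^2 + 2cd√197. Since √197 ∉ Q this forces 2cd = 0. If d = 0 then √110 = c ∈ Q, contradicting 110 squarefree > 1. If c = 0 then 110 = 197d^2, so 197·110 = (197d)^2 is a perfect square in Q — but 197·110 = 21670 is not a perfect square (since 197 and 110 are distinct squarefree integers). Contradiction. Hence √110 ∉ Q(√197), so x^2 - 110 stays irreducible over Q(√197) and [Q(√197, √110) : Q(√197)] = 2. By the tower law, [Q(√197, √110) : Q] = 2 · 2 = 4.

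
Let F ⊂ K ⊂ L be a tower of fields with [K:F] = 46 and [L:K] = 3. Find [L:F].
[L:F] = 138

The tower law says that for any tower of field extensions F ⊂ K ⊂ L with finite degrees, [L:F] = [L:K] · [K:F]. Here this gives [L:F] = 3 · 46 = 138.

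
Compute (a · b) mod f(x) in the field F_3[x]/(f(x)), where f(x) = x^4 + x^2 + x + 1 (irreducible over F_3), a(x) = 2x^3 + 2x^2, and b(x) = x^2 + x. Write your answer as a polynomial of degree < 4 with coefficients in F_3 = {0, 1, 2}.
a · b ≡ 2 (mod f(x))

Multiply in F_3[x]: a(x)·b(x) = (2x^3 + 2x^2)·(x^2 + x) = 2x^5 + x^4 + 2x^3. This has degree ≥ 4, so divide by f(x) over F_3: 2x^5 + x^4 + 2x^3 = (2x + 1)·(x^4 + x^2 + x + 1) + (2). Hence a·b ≡ 2 (mod f). (F_3[x]/(f) is a field with 3^4 = 81 elements since f is irreducible of degree 4.)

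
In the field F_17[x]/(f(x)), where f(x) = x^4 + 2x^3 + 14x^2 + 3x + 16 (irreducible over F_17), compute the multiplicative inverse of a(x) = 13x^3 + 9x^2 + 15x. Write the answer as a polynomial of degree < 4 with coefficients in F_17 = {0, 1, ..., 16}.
a(x)^(-1) ≡ 6x^3 + 7x^2 + 10 (mod f(x))

Since f is irreducible over F_17, F_17[x]/(f) is a field and a(x) ≠ 0 has an inverse. Apply the extended Euclidean algorithm to f(x) and a(x) in F_17[x]: f(x) = (4x)·a(x) + (5x^2 + 3x + 16);  a(x) = (6x + 5)·(5x^2 + 3x + 16) + (6x + 5);  (5x^2 + 3x + 16) = (15x + 5)·(6x + 5) + (8). The last nonzero remainder is the constant 8 = gcd(f, a) in F_17. Back-substituting through the division chain expresses 8 = s(x)·a(x) + t(x)·f(x) with s(x) ≡ 14x^3 + 5x^2 + 12 (mod f), so (14x^3 + 5x^2 + 12)·a(x) ≡ 8 (mod f). Multiplying by 8^(-1) ≡ 15 in F_17 gives a(x)^(-1) ≡ 15·(14x^3 + 5x^2 + 12) ≡ 6x^3 + 7x^2 + 10 (mod f). Check: (13x^3 + 9x^2 + 15x)·(6x^3 + 7x^2 + 10) = 10x^6 + 9x^5 + 14x^3 + 5x^2 + 14x ≡ 1 (mod x^4 + 2x^3 + 14x^2 + 3x + 16).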